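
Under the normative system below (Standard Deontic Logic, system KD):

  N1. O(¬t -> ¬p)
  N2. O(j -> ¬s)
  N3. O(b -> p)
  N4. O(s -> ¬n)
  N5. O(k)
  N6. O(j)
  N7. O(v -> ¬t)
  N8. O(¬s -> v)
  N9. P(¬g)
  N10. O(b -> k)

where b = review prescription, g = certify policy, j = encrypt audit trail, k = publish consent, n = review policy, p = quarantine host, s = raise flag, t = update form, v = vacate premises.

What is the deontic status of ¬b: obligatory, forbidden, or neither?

Premise 6 states O(j) outright.
Premise 2 is O(j -> ¬s); since O(j), deontic closure gives O(¬s).
Applying K to premise 8 (O(¬s -> v)) and O(¬s) yields O(v).
Premise 7 is O(v -> ¬t); since O(v), deontic closure gives O(¬t).
Premise 1 is O(¬t -> ¬p); since O(¬t), deontic closure gives O(¬p).
The contrapositive of premise 3 (O(b -> p)) is O(¬p -> ¬b), and O(¬p) is already established, so O(¬b).
Premises 4, 5, 9, 10 do not contribute to this derivation.
Hence ¬b is obligatory.

Obligatory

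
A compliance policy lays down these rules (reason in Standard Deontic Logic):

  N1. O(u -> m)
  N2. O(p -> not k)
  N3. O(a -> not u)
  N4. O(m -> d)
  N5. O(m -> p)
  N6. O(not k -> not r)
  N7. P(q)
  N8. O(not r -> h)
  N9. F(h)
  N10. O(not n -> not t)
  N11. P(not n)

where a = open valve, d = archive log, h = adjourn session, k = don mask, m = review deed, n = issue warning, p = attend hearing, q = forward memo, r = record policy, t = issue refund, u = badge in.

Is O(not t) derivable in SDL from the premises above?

Premise 10 is O(not n -> not t), but O(not n) is not derivable from the premises (the permission P(not n) asserts only not O(n), not O(not n)), so it does not yield O(not t).
No other premise forces O(not t). An ideal world satisfying every premise can still have not t false, so O(not t) is not derivable.

No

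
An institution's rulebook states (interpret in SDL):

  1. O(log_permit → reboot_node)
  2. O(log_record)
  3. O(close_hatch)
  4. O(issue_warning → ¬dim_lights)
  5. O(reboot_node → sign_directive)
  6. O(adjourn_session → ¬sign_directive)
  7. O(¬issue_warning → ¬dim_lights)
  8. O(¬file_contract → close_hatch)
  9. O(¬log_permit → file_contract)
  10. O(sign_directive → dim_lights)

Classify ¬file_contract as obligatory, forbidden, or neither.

Forbidden

By case analysis on issue_warning: premise 4 gives O(issue_warning → ¬dim_lights) and premise 7 gives O(¬issue_warning → ¬dim_lights), so O(¬dim_lights) either way.
Premise 10 is O(sign_directive → dim_lights); contrapositively O(¬dim_lights → ¬sign_directive). Since O(¬dim_lights) holds, K gives O(¬sign_directive).
Premise 5, O(reboot_node → sign_directive), contraposes to O(¬sign_directive → ¬reboot_node); with O(¬sign_directive) we get O(¬reboot_node).
The contrapositive of premise 1 (O(log_permit → reboot_node)) is O(¬reboot_node → ¬log_permit), and O(¬reboot_node) is already established, so O(¬log_permit).
With premise 9, O(¬log_permit → file_contract), the K-axiom yields O(file_contract).
Premises 2, 3, 6, 8 do not contribute to this derivation.
Thus O(file_contract), which is F(¬file_contract): ¬file_contract is forbidden.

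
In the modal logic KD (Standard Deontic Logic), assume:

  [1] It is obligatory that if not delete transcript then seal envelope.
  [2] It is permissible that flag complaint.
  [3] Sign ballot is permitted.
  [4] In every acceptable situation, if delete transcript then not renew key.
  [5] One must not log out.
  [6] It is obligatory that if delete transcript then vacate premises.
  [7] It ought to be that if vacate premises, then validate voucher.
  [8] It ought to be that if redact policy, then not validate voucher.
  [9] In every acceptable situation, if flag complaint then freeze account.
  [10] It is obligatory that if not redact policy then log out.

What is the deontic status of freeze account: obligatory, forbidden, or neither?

Neither

Premise 9 is O(flag_complaint → freeze_account), but O(flag_complaint) is not derivable from the premises (the permission P(flag_complaint) asserts only ¬O(¬flag_complaint), not O(flag_complaint)), so it does not yield O(freeze_account).
No premise or chain of K-axiom applications forces O(freeze_account), and none forces O(¬freeze_account). So freeze_account is neither obligatory nor forbidden under these norms.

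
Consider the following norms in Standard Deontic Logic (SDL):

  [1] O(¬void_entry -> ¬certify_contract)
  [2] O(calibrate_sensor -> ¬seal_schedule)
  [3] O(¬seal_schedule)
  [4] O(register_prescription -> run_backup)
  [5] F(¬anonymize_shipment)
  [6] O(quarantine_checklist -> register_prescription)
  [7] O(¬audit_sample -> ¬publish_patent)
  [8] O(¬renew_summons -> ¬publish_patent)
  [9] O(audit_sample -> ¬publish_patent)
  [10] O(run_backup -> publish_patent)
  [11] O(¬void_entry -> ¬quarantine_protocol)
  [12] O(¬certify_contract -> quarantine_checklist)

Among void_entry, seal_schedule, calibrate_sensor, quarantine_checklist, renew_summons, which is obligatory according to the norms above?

Premises 9 and 7 are O(audit_sample -> ¬publish_patent) and O(¬audit_sample -> ¬publish_patent); every ideal world satisfies audit_sample or ¬audit_sample, so in either case ¬publish_patent holds — hence O(¬publish_patent).
Premise 10, O(run_backup -> publish_patent), contraposes to O(¬publish_patent -> ¬run_backup); with O(¬publish_patent) we get O(¬run_backup).
The contrapositive of premise 4 (O(register_prescription -> run_backup)) is O(¬run_backup -> ¬register_prescription), and O(¬run_backup) is already established, so O(¬register_prescription).
The contrapositive of premise 6 (O(quarantine_checklist -> register_prescription)) is O(¬register_prescription -> ¬quarantine_checklist), and O(¬register_prescription) is already established, so O(¬quarantine_checklist).
Premise 12, O(¬certify_contract -> quarantine_checklist), contraposes to O(¬quarantine_checklist -> certify_contract); with O(¬quarantine_checklist) we get O(certify_contract).
The contrapositive of premise 1 (O(¬void_entry -> ¬certify_contract)) is O(certify_contract -> void_entry), and O(certify_contract) is already established, so O(void_entry).
So O(void_entry) holds — void_entry is obligatory. None of the other listed options is made obligatory by any chain of premises.

void_entry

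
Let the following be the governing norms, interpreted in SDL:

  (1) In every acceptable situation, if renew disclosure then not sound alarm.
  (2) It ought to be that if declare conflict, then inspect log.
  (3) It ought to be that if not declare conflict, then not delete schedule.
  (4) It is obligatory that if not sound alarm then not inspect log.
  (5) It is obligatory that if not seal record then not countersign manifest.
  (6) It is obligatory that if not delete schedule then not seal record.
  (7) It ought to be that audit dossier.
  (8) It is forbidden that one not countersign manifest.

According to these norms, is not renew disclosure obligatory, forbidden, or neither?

Premise 8 is F(¬countersign_manifest), i.e. O(countersign_manifest).
Premise 5, O(¬seal_record → ¬countersign_manifest), contraposes to O(countersign_manifest → seal_record); with O(countersign_manifest) we get O(seal_record).
The contrapositive of premise 6 (O(¬delete_schedule → ¬seal_record)) is O(seal_record → delete_schedule), and O(seal_record) is already established, so O(delete_schedule).
The contrapositive of premise 3 (O(¬declare_conflict → ¬delete_schedule)) is O(delete_schedule → declare_conflict), and O(delete_schedule) is already established, so O(declare_conflict).
From O(declare_conflict) and premise 2, O(declare_conflict → inspect_log), we obtain O(inspect_log).
The contrapositive of premise 4 (O(¬sound_alarm → ¬inspect_log)) is O(inspect_log → sound_alarm), and O(inspect_log) is already established, so O(sound_alarm).
The contrapositive of premise 1 (O(renew_disclosure → ¬sound_alarm)) is O(sound_alarm → ¬renew_disclosure), and O(sound_alarm) is already established, so O(¬renew_disclosure).
Premise 7 does not contribute to this derivation.
Hence ¬renew_disclosure is obligatory.

Obligatory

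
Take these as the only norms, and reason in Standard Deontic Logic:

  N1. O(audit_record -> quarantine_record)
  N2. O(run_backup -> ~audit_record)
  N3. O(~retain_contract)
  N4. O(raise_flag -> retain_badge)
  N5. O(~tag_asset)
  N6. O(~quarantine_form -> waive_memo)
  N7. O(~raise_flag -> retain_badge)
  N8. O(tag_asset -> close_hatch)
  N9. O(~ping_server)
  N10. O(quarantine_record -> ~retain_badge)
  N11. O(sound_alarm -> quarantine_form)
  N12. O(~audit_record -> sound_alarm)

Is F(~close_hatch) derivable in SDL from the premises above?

No

Premise 8 is O(tag_asset -> close_hatch), but O(tag_asset) is not derivable from the premises, so it does not yield O(close_hatch).
No other premise forces O(close_hatch). An ideal world satisfying every premise can still have ~close_hatch true, so F(~close_hatch) is not derivable.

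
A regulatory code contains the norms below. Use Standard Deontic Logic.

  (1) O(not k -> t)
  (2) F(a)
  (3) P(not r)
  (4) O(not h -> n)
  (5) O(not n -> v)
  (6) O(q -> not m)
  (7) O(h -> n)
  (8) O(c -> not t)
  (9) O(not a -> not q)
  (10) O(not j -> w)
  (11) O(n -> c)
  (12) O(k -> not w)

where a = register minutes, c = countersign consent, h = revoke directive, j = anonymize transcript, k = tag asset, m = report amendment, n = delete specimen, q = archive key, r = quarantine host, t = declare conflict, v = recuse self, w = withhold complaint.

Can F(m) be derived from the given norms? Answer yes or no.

No

Premise 6 is O(q -> not m), but O(q) is not derivable from the premises, so it does not yield O(not m).
No other premise forces O(not m). An ideal world satisfying every premise can still have m true, so F(m) is not derivable.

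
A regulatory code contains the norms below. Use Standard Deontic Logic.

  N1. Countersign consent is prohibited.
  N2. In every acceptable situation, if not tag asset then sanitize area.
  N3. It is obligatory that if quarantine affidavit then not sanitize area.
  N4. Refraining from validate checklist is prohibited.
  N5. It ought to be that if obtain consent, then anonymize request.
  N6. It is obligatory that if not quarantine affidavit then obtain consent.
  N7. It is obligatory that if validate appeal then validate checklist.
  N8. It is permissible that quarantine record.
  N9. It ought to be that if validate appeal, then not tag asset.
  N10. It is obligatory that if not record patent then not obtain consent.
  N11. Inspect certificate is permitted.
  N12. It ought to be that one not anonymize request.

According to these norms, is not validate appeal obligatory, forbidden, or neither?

Premise 12 states O(¬anonymize_request) outright.
Premise 5 is O(obtain_consent → anonymize_request); contrapositively O(¬anonymize_request → ¬obtain_consent). Since O(¬anonymize_request) holds, K gives O(¬obtain_consent).
The contrapositive of premise 6 (O(¬quarantine_affidavit → obtain_consent)) is O(¬obtain_consent → quarantine_affidavit), and O(¬obtain_consent) is already established, so O(quarantine_affidavit).
From O(quarantine_affidavit) and premise 3, O(quarantine_affidavit → ¬sanitize_area), we obtain O(¬sanitize_area).
The contrapositive of premise 2 (O(¬tag_asset → sanitize_area)) is O(¬sanitize_area → tag_asset), and O(¬sanitize_area) is already established, so O(tag_asset).
Premise 9, O(validate_appeal → ¬tag_asset), contraposes to O(tag_asset → ¬validate_appeal); with O(tag_asset) we get O(¬validate_appeal).
Premises 1, 4, 7, 8, 10, 11 do not contribute to this derivation.
Hence ¬validate_appeal is obligatory.

Obligatory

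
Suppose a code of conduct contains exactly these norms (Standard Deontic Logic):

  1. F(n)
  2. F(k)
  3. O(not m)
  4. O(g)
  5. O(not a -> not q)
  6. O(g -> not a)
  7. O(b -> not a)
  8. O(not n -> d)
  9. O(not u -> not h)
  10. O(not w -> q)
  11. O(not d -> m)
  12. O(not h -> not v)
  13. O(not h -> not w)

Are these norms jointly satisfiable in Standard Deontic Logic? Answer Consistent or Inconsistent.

Consistent

Premise 11 is O(not d -> m), but O(not d) is not derivable from the premises, so it does not yield O(m).
So O(m) is not derivable, and the apparent clash with O(not m) does not arise.
A world satisfying every obligation exists (e.g. a=false, b=false, d=true, g=true, h=true, k=false, m=false, n=false, q=false, u=true, v=false, w=true); no atom is both obligatory and forbidden, so the set is consistent.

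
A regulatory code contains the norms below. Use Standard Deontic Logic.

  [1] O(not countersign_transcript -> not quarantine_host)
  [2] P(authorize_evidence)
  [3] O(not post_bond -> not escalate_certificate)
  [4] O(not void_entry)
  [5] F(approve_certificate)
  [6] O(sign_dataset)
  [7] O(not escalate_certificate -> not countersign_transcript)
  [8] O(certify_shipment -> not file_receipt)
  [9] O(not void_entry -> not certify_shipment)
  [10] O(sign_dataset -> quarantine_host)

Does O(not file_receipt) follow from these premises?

Premise 8 is O(certify_shipment -> not file_receipt), but O(certify_shipment) is not derivable from the premises, so it does not yield O(not file_receipt).
No other premise forces O(not file_receipt). An ideal world satisfying every premise can still have not file_receipt false, so O(not file_receipt) is not derivable.

No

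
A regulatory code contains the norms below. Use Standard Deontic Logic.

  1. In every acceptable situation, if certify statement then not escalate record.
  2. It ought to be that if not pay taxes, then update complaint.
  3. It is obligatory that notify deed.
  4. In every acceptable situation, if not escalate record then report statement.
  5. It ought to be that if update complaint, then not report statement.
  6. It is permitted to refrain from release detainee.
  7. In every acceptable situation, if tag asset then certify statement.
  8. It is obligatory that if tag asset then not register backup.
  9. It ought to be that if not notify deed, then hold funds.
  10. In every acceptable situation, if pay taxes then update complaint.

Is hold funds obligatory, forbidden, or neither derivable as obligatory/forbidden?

Neither

Premise 9 is O(¬notify_deed → hold_funds), but O(¬notify_deed) is not derivable from the premises, so it does not yield O(hold_funds).
No premise or chain of K-axiom applications forces O(hold_funds), and none forces O(¬hold_funds). So hold_funds is neither obligatory nor forbidden under these norms.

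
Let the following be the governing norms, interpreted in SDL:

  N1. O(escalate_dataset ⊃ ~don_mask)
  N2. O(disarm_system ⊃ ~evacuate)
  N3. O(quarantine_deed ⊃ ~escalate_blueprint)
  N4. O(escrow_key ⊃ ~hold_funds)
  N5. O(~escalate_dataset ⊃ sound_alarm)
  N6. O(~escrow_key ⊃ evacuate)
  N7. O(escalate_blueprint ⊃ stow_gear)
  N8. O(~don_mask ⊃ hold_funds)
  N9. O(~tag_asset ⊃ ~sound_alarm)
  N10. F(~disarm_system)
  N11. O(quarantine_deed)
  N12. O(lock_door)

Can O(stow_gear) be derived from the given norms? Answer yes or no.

No

Premise 7 is O(escalate_blueprint ⊃ stow_gear), but O(escalate_blueprint) is not derivable from the premises, so it does not yield O(stow_gear).
No other premise forces O(stow_gear). An ideal world satisfying every premise can still have stow_gear false, so O(stow_gear) is not derivable.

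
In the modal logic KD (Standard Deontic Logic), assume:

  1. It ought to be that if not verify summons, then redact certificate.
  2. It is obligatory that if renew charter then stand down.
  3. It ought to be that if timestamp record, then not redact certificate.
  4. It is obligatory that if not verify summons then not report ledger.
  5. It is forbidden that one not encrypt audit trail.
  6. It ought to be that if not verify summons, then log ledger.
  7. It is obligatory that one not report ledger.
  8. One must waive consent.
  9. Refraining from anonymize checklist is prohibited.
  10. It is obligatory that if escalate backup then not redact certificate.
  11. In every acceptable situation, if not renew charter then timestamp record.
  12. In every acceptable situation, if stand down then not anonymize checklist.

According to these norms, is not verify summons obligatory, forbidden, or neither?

Premise 9, F(¬anonymize_checklist), is equivalent to O(anonymize_checklist).
The contrapositive of premise 12 (O(stand_down → ¬anonymize_checklist)) is O(anonymize_checklist → ¬stand_down), and O(anonymize_checklist) is already established, so O(¬stand_down).
Premise 2, O(renew_charter → stand_down), contraposes to O(¬stand_down → ¬renew_charter); with O(¬stand_down) we get O(¬renew_charter).
Premise 11 is O(¬renew_charter → timestamp_record); since O(¬renew_charter), deontic closure gives O(timestamp_record).
From O(timestamp_record) and premise 3, O(timestamp_record → ¬redact_certificate), we obtain O(¬redact_certificate).
The contrapositive of premise 1 (O(¬verify_summons → redact_certificate)) is O(¬redact_certificate → verify_summons), and O(¬redact_certificate) is already established, so O(verify_summons).
Premises 4, 5, 6, 7, 8, 10 do not contribute to this derivation.
Thus O(verify_summons), which is F(¬verify_summons): ¬verify_summons is forbidden.

Forbidden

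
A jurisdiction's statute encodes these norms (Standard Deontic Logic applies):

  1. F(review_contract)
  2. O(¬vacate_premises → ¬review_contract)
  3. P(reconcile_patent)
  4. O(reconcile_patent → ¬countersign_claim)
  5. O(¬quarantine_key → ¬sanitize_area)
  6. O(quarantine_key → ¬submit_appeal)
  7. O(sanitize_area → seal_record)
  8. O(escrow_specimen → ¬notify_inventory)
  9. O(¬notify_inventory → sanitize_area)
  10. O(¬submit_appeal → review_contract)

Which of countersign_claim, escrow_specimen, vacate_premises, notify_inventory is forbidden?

F(review_contract) at premise 1 means O(¬review_contract).
Premise 10 is O(¬submit_appeal → review_contract); contrapositively O(¬review_contract → submit_appeal). Since O(¬review_contract) holds, K gives O(submit_appeal).
The contrapositive of premise 6 (O(quarantine_key → ¬submit_appeal)) is O(submit_appeal → ¬quarantine_key), and O(submit_appeal) is already established, so O(¬quarantine_key).
With premise 5, O(¬quarantine_key → ¬sanitize_area), the K-axiom yields O(¬sanitize_area).
Premise 9 is O(¬notify_inventory → sanitize_area); contrapositively O(¬sanitize_area → notify_inventory). Since O(¬sanitize_area) holds, K gives O(notify_inventory).
Premise 8 is O(escrow_specimen → ¬notify_inventory); contrapositively O(notify_inventory → ¬escrow_specimen). Since O(notify_inventory) holds, K gives O(¬escrow_specimen).
So O(¬escrow_specimen) holds, i.e. escrow_specimen is forbidden. None of the other listed options is forbidden under the premises.

escrow_specimen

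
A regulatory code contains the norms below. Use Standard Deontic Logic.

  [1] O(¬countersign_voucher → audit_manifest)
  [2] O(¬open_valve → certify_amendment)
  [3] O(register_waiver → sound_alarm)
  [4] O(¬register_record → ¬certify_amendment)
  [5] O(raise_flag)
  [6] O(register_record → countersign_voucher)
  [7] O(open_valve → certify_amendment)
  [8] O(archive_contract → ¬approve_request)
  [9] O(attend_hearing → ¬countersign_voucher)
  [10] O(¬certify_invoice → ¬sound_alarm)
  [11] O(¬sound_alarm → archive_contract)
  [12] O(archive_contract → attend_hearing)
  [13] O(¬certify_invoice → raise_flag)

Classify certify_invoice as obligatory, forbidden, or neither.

Premises 2 and 7 are O(¬open_valve → certify_amendment) and O(open_valve → certify_amendment); every ideal world satisfies ¬open_valve or open_valve, so in either case certify_amendment holds — hence O(certify_amendment).
Premise 4, O(¬register_record → ¬certify_amendment), contraposes to O(certify_amendment → register_record); with O(certify_amendment) we get O(register_record).
Applying K to premise 6 (O(register_record → countersign_voucher)) and O(register_record) yields O(countersign_voucher).
Premise 9, O(attend_hearing → ¬countersign_voucher), contraposes to O(countersign_voucher → ¬attend_hearing); with O(countersign_voucher) we get O(¬attend_hearing).
Premise 12 is O(archive_contract → attend_hearing); contrapositively O(¬attend_hearing → ¬archive_contract). Since O(¬attend_hearing) holds, K gives O(¬archive_contract).
The contrapositive of premise 11 (O(¬sound_alarm → archive_contract)) is O(¬archive_contract → sound_alarm), and O(¬archive_contract) is already established, so O(sound_alarm).
The contrapositive of premise 10 (O(¬certify_invoice → ¬sound_alarm)) is O(sound_alarm → certify_invoice), and O(sound_alarm) is already established, so O(certify_invoice).
Premises 1, 3, 5, 8, 13 do not contribute to this derivation.
Hence certify_invoice is obligatory.

Obligatory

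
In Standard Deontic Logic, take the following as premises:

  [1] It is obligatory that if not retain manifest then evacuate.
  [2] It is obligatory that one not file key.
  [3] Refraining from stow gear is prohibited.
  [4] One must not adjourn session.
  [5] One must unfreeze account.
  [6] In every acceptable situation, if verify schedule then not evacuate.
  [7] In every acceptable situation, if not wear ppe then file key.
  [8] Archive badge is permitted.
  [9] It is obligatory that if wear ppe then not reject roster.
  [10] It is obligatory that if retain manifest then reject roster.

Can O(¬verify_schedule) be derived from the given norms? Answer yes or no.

Yes

From premise 2 we have O(¬file_key).
The contrapositive of premise 7 (O(¬wear_ppe → file_key)) is O(¬file_key → wear_ppe), and O(¬file_key) is already established, so O(wear_ppe).
Premise 9 is O(wear_ppe → ¬reject_roster); since O(wear_ppe), deontic closure gives O(¬reject_roster).
Premise 10, O(retain_manifest → reject_roster), contraposes to O(¬reject_roster → ¬retain_manifest); with O(¬reject_roster) we get O(¬retain_manifest).
Premise 1 is O(¬retain_manifest → evacuate); since O(¬retain_manifest), deontic closure gives O(evacuate).
Premise 6, O(verify_schedule → ¬evacuate), contraposes to O(evacuate → ¬verify_schedule); with O(evacuate) we get O(¬verify_schedule).
Premises 3, 4, 5, 8 do not contribute to this derivation.
So O(¬verify_schedule) follows.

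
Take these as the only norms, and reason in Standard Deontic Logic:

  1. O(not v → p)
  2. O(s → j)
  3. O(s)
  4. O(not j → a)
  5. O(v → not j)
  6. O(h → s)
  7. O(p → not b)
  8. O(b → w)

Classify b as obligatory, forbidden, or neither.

Forbidden

Premise 3 gives O(s).
With premise 2, O(s → j), the K-axiom yields O(j).
Premise 5 is O(v → not j); contrapositively O(j → not v). Since O(j) holds, K gives O(not v).
Applying K to premise 1 (O(not v → p)) and O(not v) yields O(p).
With premise 7, O(p → not b), the K-axiom yields O(not b).
Premises 4, 6, 8 do not contribute to this derivation.
Thus O(not b), which is F(b): b is forbidden.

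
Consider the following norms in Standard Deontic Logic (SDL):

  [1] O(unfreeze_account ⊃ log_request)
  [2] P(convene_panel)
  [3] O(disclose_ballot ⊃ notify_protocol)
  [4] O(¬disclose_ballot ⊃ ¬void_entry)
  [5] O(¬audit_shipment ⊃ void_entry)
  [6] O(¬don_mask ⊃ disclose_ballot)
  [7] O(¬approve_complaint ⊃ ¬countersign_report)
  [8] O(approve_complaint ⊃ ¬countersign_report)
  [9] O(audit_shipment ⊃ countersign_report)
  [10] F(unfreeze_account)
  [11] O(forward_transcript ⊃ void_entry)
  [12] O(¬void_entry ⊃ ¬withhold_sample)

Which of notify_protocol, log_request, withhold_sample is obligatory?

notify_protocol

By case analysis on ¬approve_complaint: premise 7 gives O(¬approve_complaint ⊃ ¬countersign_report) and premise 8 gives O(approve_complaint ⊃ ¬countersign_report), so O(¬countersign_report) either way.
The contrapositive of premise 9 (O(audit_shipment ⊃ countersign_report)) is O(¬countersign_report ⊃ ¬audit_shipment), and O(¬countersign_report) is already established, so O(¬audit_shipment).
Premise 5 is O(¬audit_shipment ⊃ void_entry); since O(¬audit_shipment), deontic closure gives O(void_entry).
The contrapositive of premise 4 (O(¬disclose_ballot ⊃ ¬void_entry)) is O(void_entry ⊃ disclose_ballot), and O(void_entry) is already established, so O(disclose_ballot).
From O(disclose_ballot) and premise 3, O(disclose_ballot ⊃ notify_protocol), we obtain O(notify_protocol).
So O(notify_protocol) holds — notify_protocol is obligatory. None of the other listed options is made obligatory by any chain of premises.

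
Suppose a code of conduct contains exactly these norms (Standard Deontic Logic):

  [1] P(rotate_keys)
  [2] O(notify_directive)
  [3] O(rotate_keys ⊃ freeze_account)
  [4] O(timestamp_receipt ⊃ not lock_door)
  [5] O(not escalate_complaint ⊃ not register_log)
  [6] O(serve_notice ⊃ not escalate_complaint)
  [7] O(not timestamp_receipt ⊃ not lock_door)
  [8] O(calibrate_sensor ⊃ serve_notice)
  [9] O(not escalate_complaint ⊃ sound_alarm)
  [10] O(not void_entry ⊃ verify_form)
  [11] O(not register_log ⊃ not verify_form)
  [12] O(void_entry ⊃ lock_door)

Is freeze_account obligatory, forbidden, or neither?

Premise 3 is O(rotate_keys ⊃ freeze_account), but O(rotate_keys) is not derivable from the premises (the permission P(rotate_keys) asserts only not O(not rotate_keys), not O(rotate_keys)), so it does not yield O(freeze_account).
No premise or chain of K-axiom applications forces O(freeze_account), and none forces O(not freeze_account). So freeze_account is neither obligatory nor forbidden under these norms.

Neither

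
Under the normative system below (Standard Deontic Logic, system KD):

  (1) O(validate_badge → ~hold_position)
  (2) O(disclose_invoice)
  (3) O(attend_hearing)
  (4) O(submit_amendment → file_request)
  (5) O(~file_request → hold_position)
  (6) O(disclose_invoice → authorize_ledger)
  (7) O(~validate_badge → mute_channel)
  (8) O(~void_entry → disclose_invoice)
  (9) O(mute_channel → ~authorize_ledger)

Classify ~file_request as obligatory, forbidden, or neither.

Forbidden

Premise 2 states O(disclose_invoice) outright.
Applying K to premise 6 (O(disclose_invoice → authorize_ledger)) and O(disclose_invoice) yields O(authorize_ledger).
The contrapositive of premise 9 (O(mute_channel → ~authorize_ledger)) is O(authorize_ledger → ~mute_channel), and O(authorize_ledger) is already established, so O(~mute_channel).
Premise 7, O(~validate_badge → mute_channel), contraposes to O(~mute_channel → validate_badge); with O(~mute_channel) we get O(validate_badge).
Premise 1 is O(validate_badge → ~hold_position); since O(validate_badge), deontic closure gives O(~hold_position).
Premise 5 is O(~file_request → hold_position); contrapositively O(~hold_position → file_request). Since O(~hold_position) holds, K gives O(file_request).
Premises 3, 4, 8 do not contribute to this derivation.
Thus O(file_request), which is F(~file_request): ~file_request is forbidden.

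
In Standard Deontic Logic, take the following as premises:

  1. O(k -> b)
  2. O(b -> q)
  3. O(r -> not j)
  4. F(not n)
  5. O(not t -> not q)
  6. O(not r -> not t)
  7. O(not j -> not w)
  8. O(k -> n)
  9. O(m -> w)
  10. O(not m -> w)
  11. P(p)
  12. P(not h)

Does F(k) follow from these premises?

By case analysis on m: premise 9 gives O(m -> w) and premise 10 gives O(not m -> w), so O(w) either way.
The contrapositive of premise 7 (O(not j -> not w)) is O(w -> j), and O(w) is already established, so O(j).
The contrapositive of premise 3 (O(r -> not j)) is O(j -> not r), and O(j) is already established, so O(not r).
With premise 6, O(not r -> not t), the K-axiom yields O(not t).
Premise 5 is O(not t -> not q); since O(not t), deontic closure gives O(not q).
Premise 2 is O(b -> q); contrapositively O(not q -> not b). Since O(not q) holds, K gives O(not b).
Premise 1 is O(k -> b); contrapositively O(not b -> not k). Since O(not b) holds, K gives O(not k).
Premises 4, 8, 11, 12 do not contribute to this derivation.
So O(not k) holds, i.e. F(k). The claim follows.

Yes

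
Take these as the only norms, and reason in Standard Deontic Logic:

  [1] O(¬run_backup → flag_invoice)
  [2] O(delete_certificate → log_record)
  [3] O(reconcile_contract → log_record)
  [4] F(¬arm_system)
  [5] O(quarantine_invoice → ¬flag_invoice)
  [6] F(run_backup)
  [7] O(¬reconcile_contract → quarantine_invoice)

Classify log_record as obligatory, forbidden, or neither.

Obligatory

Premise 6, F(run_backup), is equivalent to O(¬run_backup).
With premise 1, O(¬run_backup → flag_invoice), the K-axiom yields O(flag_invoice).
Premise 5 is O(quarantine_invoice → ¬flag_invoice); contrapositively O(flag_invoice → ¬quarantine_invoice). Since O(flag_invoice) holds, K gives O(¬quarantine_invoice).
The contrapositive of premise 7 (O(¬reconcile_contract → quarantine_invoice)) is O(¬quarantine_invoice → reconcile_contract), and O(¬quarantine_invoice) is already established, so O(reconcile_contract).
With premise 3, O(reconcile_contract → log_record), the K-axiom yields O(log_record).
Premises 2, 4 do not contribute to this derivation.
Hence log_record is obligatory.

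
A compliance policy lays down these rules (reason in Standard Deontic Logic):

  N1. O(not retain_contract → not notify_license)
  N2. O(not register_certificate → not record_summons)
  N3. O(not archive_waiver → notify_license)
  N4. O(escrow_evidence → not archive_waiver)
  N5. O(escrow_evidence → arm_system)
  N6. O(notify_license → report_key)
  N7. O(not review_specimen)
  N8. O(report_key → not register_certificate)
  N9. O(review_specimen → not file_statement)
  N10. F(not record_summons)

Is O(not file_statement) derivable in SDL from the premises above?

Premise 9 is O(review_specimen → not file_statement), but O(review_specimen) is not derivable from the premises, so it does not yield O(not file_statement).
No other premise forces O(not file_statement). An ideal world satisfying every premise can still have not file_statement false, so O(not file_statement) is not derivable.

No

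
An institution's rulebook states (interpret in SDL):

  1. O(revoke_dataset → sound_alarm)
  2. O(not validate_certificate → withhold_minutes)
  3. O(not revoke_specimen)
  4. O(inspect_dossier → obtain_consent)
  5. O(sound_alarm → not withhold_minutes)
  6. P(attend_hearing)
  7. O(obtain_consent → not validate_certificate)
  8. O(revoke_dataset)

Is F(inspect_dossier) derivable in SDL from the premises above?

Yes

From premise 8 we have O(revoke_dataset).
Premise 1 is O(revoke_dataset → sound_alarm); since O(revoke_dataset), deontic closure gives O(sound_alarm).
From O(sound_alarm) and premise 5, O(sound_alarm → not withhold_minutes), we obtain O(not withhold_minutes).
The contrapositive of premise 2 (O(not validate_certificate → withhold_minutes)) is O(not withhold_minutes → validate_certificate), and O(not withhold_minutes) is already established, so O(validate_certificate).
Premise 7, O(obtain_consent → not validate_certificate), contraposes to O(validate_certificate → not obtain_consent); with O(validate_certificate) we get O(not obtain_consent).
The contrapositive of premise 4 (O(inspect_dossier → obtain_consent)) is O(not obtain_consent → not inspect_dossier), and O(not obtain_consent) is already established, so O(not inspect_dossier).
Premises 3, 6 do not contribute to this derivation.
So O(not inspect_dossier) holds, i.e. F(inspect_dossier). The claim follows.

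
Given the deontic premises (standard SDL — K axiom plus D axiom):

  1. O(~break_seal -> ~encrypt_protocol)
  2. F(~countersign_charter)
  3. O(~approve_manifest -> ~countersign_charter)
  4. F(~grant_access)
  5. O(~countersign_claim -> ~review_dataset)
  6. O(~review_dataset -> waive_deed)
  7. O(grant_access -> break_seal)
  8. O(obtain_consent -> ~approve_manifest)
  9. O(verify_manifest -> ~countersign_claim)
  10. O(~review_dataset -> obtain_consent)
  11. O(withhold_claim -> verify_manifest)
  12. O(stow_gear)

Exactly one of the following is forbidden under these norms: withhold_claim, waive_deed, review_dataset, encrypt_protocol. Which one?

withhold_claim

Premise 2, F(~countersign_charter), is equivalent to O(countersign_charter).
Premise 3 is O(~approve_manifest -> ~countersign_charter); contrapositively O(countersign_charter -> approve_manifest). Since O(countersign_charter) holds, K gives O(approve_manifest).
Premise 8, O(obtain_consent -> ~approve_manifest), contraposes to O(approve_manifest -> ~obtain_consent); with O(approve_manifest) we get O(~obtain_consent).
Premise 10 is O(~review_dataset -> obtain_consent); contrapositively O(~obtain_consent -> review_dataset). Since O(~obtain_consent) holds, K gives O(review_dataset).
Premise 5, O(~countersign_claim -> ~review_dataset), contraposes to O(review_dataset -> countersign_claim); with O(review_dataset) we get O(countersign_claim).
Premise 9, O(verify_manifest -> ~countersign_claim), contraposes to O(countersign_claim -> ~verify_manifest); with O(countersign_claim) we get O(~verify_manifest).
The contrapositive of premise 11 (O(withhold_claim -> verify_manifest)) is O(~verify_manifest -> ~withhold_claim), and O(~verify_manifest) is already established, so O(~withhold_claim).
So O(~withhold_claim) holds, i.e. withhold_claim is forbidden. None of the other listed options is forbidden under the premises.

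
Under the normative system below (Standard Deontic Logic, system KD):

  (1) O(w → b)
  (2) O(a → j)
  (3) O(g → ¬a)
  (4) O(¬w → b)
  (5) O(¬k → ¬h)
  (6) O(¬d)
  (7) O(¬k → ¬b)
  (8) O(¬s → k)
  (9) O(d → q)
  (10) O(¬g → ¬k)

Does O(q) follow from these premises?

No

Premise 9 is O(d → q), but O(d) is not derivable from the premises, so it does not yield O(q).
No other premise forces O(q). An ideal world satisfying every premise can still have q false, so O(q) is not derivable.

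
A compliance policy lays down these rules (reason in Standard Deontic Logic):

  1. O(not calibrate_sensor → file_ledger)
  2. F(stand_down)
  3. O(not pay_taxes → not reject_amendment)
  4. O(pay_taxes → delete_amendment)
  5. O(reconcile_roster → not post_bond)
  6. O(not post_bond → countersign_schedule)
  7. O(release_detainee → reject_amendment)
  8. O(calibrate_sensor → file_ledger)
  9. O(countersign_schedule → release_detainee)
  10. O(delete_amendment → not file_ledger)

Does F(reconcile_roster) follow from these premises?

By case analysis on not calibrate_sensor: premise 1 gives O(not calibrate_sensor → file_ledger) and premise 8 gives O(calibrate_sensor → file_ledger), so O(file_ledger) either way.
Premise 10 is O(delete_amendment → not file_ledger); contrapositively O(file_ledger → not delete_amendment). Since O(file_ledger) holds, K gives O(not delete_amendment).
The contrapositive of premise 4 (O(pay_taxes → delete_amendment)) is O(not delete_amendment → not pay_taxes), and O(not delete_amendment) is already established, so O(not pay_taxes).
Applying K to premise 3 (O(not pay_taxes → not reject_amendment)) and O(not pay_taxes) yields O(not reject_amendment).
Premise 7 is O(release_detainee → reject_amendment); contrapositively O(not reject_amendment → not release_detainee). Since O(not reject_amendment) holds, K gives O(not release_detainee).
Premise 9, O(countersign_schedule → release_detainee), contraposes to O(not release_detainee → not countersign_schedule); with O(not release_detainee) we get O(not countersign_schedule).
Premise 6, O(not post_bond → countersign_schedule), contraposes to O(not countersign_schedule → post_bond); with O(not countersign_schedule) we get O(post_bond).
Premise 5 is O(reconcile_roster → not post_bond); contrapositively O(post_bond → not reconcile_roster). Since O(post_bond) holds, K gives O(not reconcile_roster).
Premise 2 does not contribute to this derivation.
So O(not reconcile_roster) holds, i.e. F(reconcile_roster). The claim follows.

Yes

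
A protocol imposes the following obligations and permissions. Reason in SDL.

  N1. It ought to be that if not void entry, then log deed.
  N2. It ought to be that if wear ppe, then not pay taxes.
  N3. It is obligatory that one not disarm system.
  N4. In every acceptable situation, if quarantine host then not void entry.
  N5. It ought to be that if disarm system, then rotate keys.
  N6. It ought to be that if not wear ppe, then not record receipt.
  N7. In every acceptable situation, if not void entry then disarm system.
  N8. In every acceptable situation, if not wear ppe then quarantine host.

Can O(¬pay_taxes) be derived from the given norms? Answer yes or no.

Premise 3 gives O(¬disarm_system).
The contrapositive of premise 7 (O(¬void_entry → disarm_system)) is O(¬disarm_system → void_entry), and O(¬disarm_system) is already established, so O(void_entry).
The contrapositive of premise 4 (O(quarantine_host → ¬void_entry)) is O(void_entry → ¬quarantine_host), and O(void_entry) is already established, so O(¬quarantine_host).
Premise 8 is O(¬wear_ppe → quarantine_host); contrapositively O(¬quarantine_host → wear_ppe). Since O(¬quarantine_host) holds, K gives O(wear_ppe).
Premise 2 is O(wear_ppe → ¬pay_taxes); since O(wear_ppe), deontic closure gives O(¬pay_taxes).
Premises 1, 5, 6 do not contribute to this derivation.
So O(¬pay_taxes) follows.

Yes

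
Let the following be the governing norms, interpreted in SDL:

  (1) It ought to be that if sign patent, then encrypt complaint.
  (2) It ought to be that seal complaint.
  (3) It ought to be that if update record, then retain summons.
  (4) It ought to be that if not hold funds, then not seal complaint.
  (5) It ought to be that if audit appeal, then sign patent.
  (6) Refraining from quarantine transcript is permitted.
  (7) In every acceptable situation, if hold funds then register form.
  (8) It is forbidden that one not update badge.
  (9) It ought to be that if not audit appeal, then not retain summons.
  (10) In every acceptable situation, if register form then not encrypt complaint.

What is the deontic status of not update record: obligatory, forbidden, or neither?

From premise 2 we have O(seal_complaint).
Premise 4 is O(¬hold_funds → ¬seal_complaint); contrapositively O(seal_complaint → hold_funds). Since O(seal_complaint) holds, K gives O(hold_funds).
Premise 7 is O(hold_funds → register_form); since O(hold_funds), deontic closure gives O(register_form).
With premise 10, O(register_form → ¬encrypt_complaint), the K-axiom yields O(¬encrypt_complaint).
The contrapositive of premise 1 (O(sign_patent → encrypt_complaint)) is O(¬encrypt_complaint → ¬sign_patent), and O(¬encrypt_complaint) is already established, so O(¬sign_patent).
The contrapositive of premise 5 (O(audit_appeal → sign_patent)) is O(¬sign_patent → ¬audit_appeal), and O(¬sign_patent) is already established, so O(¬audit_appeal).
From O(¬audit_appeal) and premise 9, O(¬audit_appeal → ¬retain_summons), we obtain O(¬retain_summons).
Premise 3 is O(update_record → retain_summons); contrapositively O(¬retain_summons → ¬update_record). Since O(¬retain_summons) holds, K gives O(¬update_record).
Premises 6, 8 do not contribute to this derivation.
Hence ¬update_record is obligatory.

Obligatory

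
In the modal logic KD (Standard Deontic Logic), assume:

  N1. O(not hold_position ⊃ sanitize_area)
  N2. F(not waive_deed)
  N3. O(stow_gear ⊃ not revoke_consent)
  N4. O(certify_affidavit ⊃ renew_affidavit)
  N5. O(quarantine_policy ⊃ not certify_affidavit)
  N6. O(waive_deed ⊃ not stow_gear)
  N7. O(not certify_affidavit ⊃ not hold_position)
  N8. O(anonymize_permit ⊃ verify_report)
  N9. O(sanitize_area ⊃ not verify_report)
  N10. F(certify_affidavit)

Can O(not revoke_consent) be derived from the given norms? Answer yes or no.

Premise 3 is O(stow_gear ⊃ not revoke_consent), but O(stow_gear) is not derivable from the premises, so it does not yield O(not revoke_consent).
No other premise forces O(not revoke_consent). An ideal world satisfying every premise can still have not revoke_consent false, so O(not revoke_consent) is not derivable.

No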